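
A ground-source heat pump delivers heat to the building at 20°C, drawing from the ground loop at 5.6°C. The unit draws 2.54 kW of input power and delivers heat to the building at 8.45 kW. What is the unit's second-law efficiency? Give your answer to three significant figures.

COP_actual = Q̇_H/Ẇ = 8.450/2.540 = 3.327.
In absolute terms T_C = 278.75 K and T_H = 293.15 K, so ΔT = 14.40 K.
COP_Carnot = T_H/ΔT = 293.15/14.40 = 20.36.
η_II = COP_actual/COP_Carnot = 3.327/20.36 = 0.1634.

0.163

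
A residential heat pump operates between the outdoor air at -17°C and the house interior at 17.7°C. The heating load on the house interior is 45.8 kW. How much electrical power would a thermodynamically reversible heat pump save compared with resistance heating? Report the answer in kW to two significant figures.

In absolute terms T_C = 256.15 K and T_H = 290.85 K, so ΔT = 34.70 K.
COP_Carnot = T_H/ΔT = 290.85/34.70 = 8.382.
Resistance heating needs Ẇ_res = Q̇_H = 45.80 kW; the reversible heat pump needs only Ẇ_hp = Q̇_H/COP = 5.464 kW.
Saving = 45.80 − 5.464 = 40.34 kW.

40 kW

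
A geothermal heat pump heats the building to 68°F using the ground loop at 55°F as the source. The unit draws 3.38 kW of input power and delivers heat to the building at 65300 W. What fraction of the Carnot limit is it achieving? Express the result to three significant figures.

0.476

Converting, Q̇_H = 65300 W = 65.30 kW, so COP_actual = Q̇_H/Ẇ = 65.30/3.380 = 19.32.
In absolute terms T_C = 285.93 K and T_H = 293.15 K, so ΔT = 7.222 K.
COP_Carnot = T_H/ΔT = 293.15/7.222 = 40.59.
η_II = COP_actual/COP_Carnot = 19.32/40.59 = 0.4760.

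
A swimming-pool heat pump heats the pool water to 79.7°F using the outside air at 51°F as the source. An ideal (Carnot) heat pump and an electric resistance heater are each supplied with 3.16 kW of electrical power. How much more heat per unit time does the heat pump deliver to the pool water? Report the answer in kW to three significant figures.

56.2 kW

In absolute terms T_C = 283.71 K and T_H = 299.65 K, so ΔT = 15.94 K.
COP_Carnot = T_H/ΔT = 299.65/15.94 = 18.79.
The heat pump delivers Q̇_H = COP × Ẇ = 59.39 kW; the resistance heater delivers Ẇ = 3.160 kW.
Extra = (COP − 1)·Ẇ = 56.23 kW.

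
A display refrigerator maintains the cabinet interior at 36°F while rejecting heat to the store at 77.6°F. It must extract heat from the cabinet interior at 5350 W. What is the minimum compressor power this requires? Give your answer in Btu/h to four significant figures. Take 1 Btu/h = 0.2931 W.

In absolute terms T_C = 275.37 K and T_H = 298.48 K, so ΔT = 23.11 K.
COP_Carnot = T_C/ΔT = 275.37/23.11 = 11.92.
Ẇ_min = Q̇/COP_Carnot = 5350/11.92 = 449.0 W = 1532 Btu/h.

1532 Btu/h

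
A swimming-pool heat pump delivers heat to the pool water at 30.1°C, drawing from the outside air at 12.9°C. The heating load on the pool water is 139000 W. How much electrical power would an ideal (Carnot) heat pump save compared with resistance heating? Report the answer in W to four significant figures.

131100 W

In absolute terms T_C = 286.05 K and T_H = 303.25 K, so ΔT = 17.20 K.
COP_Carnot = T_H/ΔT = 303.25/17.20 = 17.63.
Resistance heating needs Ẇ_res = Q̇_H = 139000 W; the reversible heat pump needs only Ẇ_hp = Q̇_H/COP = 7884 W.
Saving = 139000 − 7884 = 131100 W.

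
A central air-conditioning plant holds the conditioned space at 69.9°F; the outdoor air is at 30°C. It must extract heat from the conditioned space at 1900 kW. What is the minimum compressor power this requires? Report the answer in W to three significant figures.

In absolute terms T_C = 294.21 K and T_H = 303.15 K, so ΔT = 8.944 K.
COP_Carnot = T_C/ΔT = 294.21/8.944 = 32.89.
Ẇ_min = Q̇/COP_Carnot = 1900/32.89 = 57.76 kW = 57760 W.

57800 W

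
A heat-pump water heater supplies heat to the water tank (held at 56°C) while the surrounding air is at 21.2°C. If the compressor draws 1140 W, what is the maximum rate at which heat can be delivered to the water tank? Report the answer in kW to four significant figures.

10.78 kW

In absolute terms T_C = 294.35 K and T_H = 329.15 K, so ΔT = 34.80 K.
COP_Carnot = T_H/ΔT = 329.15/34.80 = 9.458.
Q̇_max = COP_Carnot × Ẇ = 9.458 × 1140 W = 10780 W = 10.78 kW.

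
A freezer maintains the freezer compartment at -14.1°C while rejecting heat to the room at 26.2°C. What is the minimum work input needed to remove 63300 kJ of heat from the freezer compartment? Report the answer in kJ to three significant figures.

9850 kJ

In absolute terms T_C = 259.05 K and T_H = 299.35 K, so ΔT = 40.30 K.
The reversible limit is COP_R = T_C/ΔT = 6.428, so W_min = Q_C/COP = Q_C·ΔT/T_C.
W_min = 63300 × 40.30/259.05 = 9847 kJ.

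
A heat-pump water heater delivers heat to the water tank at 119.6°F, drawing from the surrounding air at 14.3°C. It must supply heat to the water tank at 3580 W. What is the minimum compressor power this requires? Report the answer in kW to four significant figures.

In absolute terms T_C = 287.45 K and T_H = 321.82 K, so ΔT = 34.37 K.
COP_Carnot = T_H/ΔT = 321.82/34.37 = 9.364.
Ẇ_min = Q̇/COP_Carnot = 3580/9.364 = 382.3 W = 0.3823 kW.

0.3823 kW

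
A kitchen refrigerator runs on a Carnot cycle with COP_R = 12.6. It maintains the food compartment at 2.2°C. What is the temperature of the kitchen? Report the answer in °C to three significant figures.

24.1 °C

COP_R = T_C/(T_H − T_C) gives T_H − T_C = T_C/COP.
With T_C = 275.35 K, T_H = 275.35 × (1 + 1/12.6) = 297.20 K.
Converting, 297.20 K = 24.05°C.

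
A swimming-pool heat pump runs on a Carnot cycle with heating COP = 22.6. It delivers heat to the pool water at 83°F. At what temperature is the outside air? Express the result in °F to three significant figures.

COP_HP = T_H/(T_H − T_C) gives T_H − T_C = T_H/COP.
With T_H = 301.48 K, T_C = 301.48 × (1 − 1/22.6) = 288.14 K.
Converting, 288.14 K = 58.99°F.

59.0 °F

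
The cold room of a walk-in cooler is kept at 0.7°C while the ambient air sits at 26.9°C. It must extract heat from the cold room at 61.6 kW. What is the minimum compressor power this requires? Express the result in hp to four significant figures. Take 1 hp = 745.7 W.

In absolute terms T_C = 273.85 K and T_H = 300.05 K, so ΔT = 26.20 K.
COP_Carnot = T_C/ΔT = 273.85/26.20 = 10.45.
Ẇ_min = Q̇/COP_Carnot = 61.60/10.45 = 5.893 kW = 7.903 hp.

7.903 hp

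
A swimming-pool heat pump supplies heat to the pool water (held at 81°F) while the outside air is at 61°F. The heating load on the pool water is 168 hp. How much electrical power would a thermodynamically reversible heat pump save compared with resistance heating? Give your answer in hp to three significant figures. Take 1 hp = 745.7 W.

162 hp

In absolute terms T_C = 289.26 K and T_H = 300.37 K, so ΔT = 11.11 K.
COP_Carnot = T_H/ΔT = 300.37/11.11 = 27.03.
Resistance heating needs Ẇ_res = Q̇_H = 168.0 hp; the reversible heat pump needs only Ẇ_hp = Q̇_H/COP = 6.215 hp.
Saving = 168.0 − 6.215 = 161.8 hp.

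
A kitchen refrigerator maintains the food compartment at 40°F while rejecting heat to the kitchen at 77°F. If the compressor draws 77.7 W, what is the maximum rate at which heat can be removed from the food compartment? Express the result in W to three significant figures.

1050 W

In absolute terms T_C = 277.59 K and T_H = 298.15 K, so ΔT = 20.56 K.
COP_Carnot = T_C/ΔT = 277.59/20.56 = 13.50.
Q̇_max = COP_Carnot × Ẇ = 13.50 × 77.70 W = 1049 W.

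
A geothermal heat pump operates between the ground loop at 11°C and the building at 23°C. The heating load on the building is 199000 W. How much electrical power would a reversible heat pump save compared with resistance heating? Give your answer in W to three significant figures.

191000 W

In absolute terms T_C = 284.15 K and T_H = 296.15 K, so ΔT = 12.00 K.
COP_Carnot = T_H/ΔT = 296.15/12.00 = 24.68.
Resistance heating needs Ẇ_res = Q̇_H = 199000 W; the reversible heat pump needs only Ẇ_hp = Q̇_H/COP = 8063 W.
Saving = 199000 − 8063 = 190900 W.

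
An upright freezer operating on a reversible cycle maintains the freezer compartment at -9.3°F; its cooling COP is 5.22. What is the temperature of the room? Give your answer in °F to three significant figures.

77.0 °F

COP_R = T_C/(T_H − T_C) gives T_H − T_C = T_C/COP.
With T_C = 250.21 K, T_H = 250.21 × (1 + 1/5.22) = 298.14 K.
Converting, 298.14 K = 76.98°F.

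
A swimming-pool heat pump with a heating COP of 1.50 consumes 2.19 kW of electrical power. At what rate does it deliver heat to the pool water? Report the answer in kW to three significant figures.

3.29 kW

Q̇_H = COP_HP × Ẇ = 1.50 × 2.190 = 3.285 kW.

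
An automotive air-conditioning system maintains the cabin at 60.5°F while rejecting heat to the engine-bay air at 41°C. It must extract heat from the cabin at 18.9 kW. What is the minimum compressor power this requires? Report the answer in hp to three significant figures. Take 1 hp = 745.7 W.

2.21 hp

In absolute terms T_C = 288.98 K and T_H = 314.15 K, so ΔT = 25.17 K.
COP_Carnot = T_C/ΔT = 288.98/25.17 = 11.48.
Ẇ_min = Q̇/COP_Carnot = 18.90/11.48 = 1.646 kW = 2.207 hp.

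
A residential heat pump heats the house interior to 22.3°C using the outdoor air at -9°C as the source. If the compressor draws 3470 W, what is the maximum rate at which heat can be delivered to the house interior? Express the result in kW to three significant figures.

In absolute terms T_C = 264.15 K and T_H = 295.45 K, so ΔT = 31.30 K.
COP_Carnot = T_H/ΔT = 295.45/31.30 = 9.439.
Q̇_max = COP_Carnot × Ẇ = 9.439 × 3470 W = 32750 W = 32.75 kW.

32.8 kW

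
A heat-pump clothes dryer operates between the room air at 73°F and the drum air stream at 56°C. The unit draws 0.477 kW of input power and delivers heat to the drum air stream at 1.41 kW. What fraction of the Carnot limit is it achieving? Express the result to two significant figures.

COP_actual = Q̇_H/Ẇ = 1.410/0.4770 = 2.956.
In absolute terms T_C = 295.93 K and T_H = 329.15 K, so ΔT = 33.22 K.
COP_Carnot = T_H/ΔT = 329.15/33.22 = 9.908.
η_II = COP_actual/COP_Carnot = 2.956/9.908 = 0.2984.

0.30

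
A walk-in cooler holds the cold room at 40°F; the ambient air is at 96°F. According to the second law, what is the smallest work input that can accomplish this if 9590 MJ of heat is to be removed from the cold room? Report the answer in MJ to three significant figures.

In absolute terms T_C = 277.59 K and T_H = 308.71 K, so ΔT = 31.11 K.
The reversible limit is COP_R = T_C/ΔT = 8.923, so W_min = Q_C/COP = Q_C·ΔT/T_C.
W_min = 9590 × 31.11/277.59 = 1075 MJ.

1070 MJ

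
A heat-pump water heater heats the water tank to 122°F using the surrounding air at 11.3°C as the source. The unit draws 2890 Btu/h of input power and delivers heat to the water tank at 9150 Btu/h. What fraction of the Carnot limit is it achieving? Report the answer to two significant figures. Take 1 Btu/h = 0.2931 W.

COP_actual = Q̇_H/Ẇ = 9150/2890 = 3.166.
In absolute terms T_C = 284.45 K and T_H = 323.15 K, so ΔT = 38.70 K.
COP_Carnot = T_H/ΔT = 323.15/38.70 = 8.350.
η_II = COP_actual/COP_Carnot = 3.166/8.350 = 0.3792.

0.38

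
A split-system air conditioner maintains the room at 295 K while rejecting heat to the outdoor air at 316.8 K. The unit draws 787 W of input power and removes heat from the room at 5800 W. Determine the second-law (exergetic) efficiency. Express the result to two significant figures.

COP_actual = Q̇_C/Ẇ = 5800/787.0 = 7.370.
The reservoir spacing is ΔT = 316.8 − 295 = 21.80 K.
COP_Carnot = T_C/ΔT = 295.00/21.80 = 13.53.
η_II = COP_actual/COP_Carnot = 7.370/13.53 = 0.5446.

0.54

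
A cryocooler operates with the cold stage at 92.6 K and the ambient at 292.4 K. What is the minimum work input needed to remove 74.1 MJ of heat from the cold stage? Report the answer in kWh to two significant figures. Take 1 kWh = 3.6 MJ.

44 kWh

The reservoir spacing is ΔT = 292.4 − 92.6 = 199.8 K.
The reversible limit is COP_R = T_C/ΔT = 0.4635, so W_min = Q_C/COP = Q_C·ΔT/T_C.
W_min = 74.10 × 199.8/92.60 = 159.9 MJ = 44.41 kWh.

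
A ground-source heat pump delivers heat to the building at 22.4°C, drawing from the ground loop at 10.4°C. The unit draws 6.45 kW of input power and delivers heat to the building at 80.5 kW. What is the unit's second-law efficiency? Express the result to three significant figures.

COP_actual = Q̇_H/Ẇ = 80.50/6.450 = 12.48.
In absolute terms T_C = 283.55 K and T_H = 295.55 K, so ΔT = 12.00 K.
COP_Carnot = T_H/ΔT = 295.55/12.00 = 24.63.
η_II = COP_actual/COP_Carnot = 12.48/24.63 = 0.5067.

0.507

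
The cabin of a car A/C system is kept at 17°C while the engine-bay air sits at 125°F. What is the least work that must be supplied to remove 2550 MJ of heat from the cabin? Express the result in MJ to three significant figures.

In absolute terms T_C = 290.15 K and T_H = 324.82 K, so ΔT = 34.67 K.
The reversible limit is COP_R = T_C/ΔT = 8.370, so W_min = Q_C/COP = Q_C·ΔT/T_C.
W_min = 2550 × 34.67/290.15 = 304.7 MJ.

305 MJ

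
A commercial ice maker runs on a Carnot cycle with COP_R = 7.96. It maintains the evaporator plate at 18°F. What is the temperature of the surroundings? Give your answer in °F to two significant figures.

COP_R = T_C/(T_H − T_C) gives T_H − T_C = T_C/COP.
With T_C = 265.37 K, T_H = 265.37 × (1 + 1/7.96) = 298.71 K.
Converting, 298.71 K = 78.01°F.

78 °F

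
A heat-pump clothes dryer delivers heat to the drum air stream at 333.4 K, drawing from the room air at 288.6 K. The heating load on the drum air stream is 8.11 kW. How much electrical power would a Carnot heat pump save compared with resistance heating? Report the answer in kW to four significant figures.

7.020 kW

The reservoir spacing is ΔT = 333.4 − 288.6 = 44.80 K.
COP_Carnot = T_H/ΔT = 333.40/44.80 = 7.442.
Resistance heating needs Ẇ_res = Q̇_H = 8.110 kW; the reversible heat pump needs only Ẇ_hp = Q̇_H/COP = 1.090 kW.
Saving = 8.110 − 1.090 = 7.020 kW.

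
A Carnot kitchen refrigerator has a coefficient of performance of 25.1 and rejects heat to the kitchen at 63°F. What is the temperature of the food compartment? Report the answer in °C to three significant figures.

For a Carnot refrigerator COP_R = T_C/(T_H − T_C), so T_C = COP·T_H/(1 + COP).
With T_H = 290.37 K, T_C = 25.1 × 290.37/26.10 = 279.25 K.
Converting, 279.25 K = 6.10°C.

6.10 °C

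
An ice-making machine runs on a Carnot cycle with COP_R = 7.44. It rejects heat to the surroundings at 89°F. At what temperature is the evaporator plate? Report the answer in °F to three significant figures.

For a Carnot refrigerator COP_R = T_C/(T_H − T_C), so T_C = COP·T_H/(1 + COP).
With T_H = 304.82 K, T_C = 7.44 × 304.82/8.440 = 268.70 K.
Converting, 268.70 K = 23.99°F.

24.0 °F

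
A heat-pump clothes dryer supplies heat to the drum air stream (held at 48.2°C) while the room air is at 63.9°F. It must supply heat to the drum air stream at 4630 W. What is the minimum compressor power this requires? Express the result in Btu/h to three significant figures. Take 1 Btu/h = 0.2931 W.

In absolute terms T_C = 290.87 K and T_H = 321.35 K, so ΔT = 30.48 K.
COP_Carnot = T_H/ΔT = 321.35/30.48 = 10.54.
Ẇ_min = Q̇/COP_Carnot = 4630/10.54 = 439.1 W = 1498 Btu/h.

1500 Btu/h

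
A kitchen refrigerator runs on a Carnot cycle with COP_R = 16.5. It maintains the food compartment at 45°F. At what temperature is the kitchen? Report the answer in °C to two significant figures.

COP_R = T_C/(T_H − T_C) gives T_H − T_C = T_C/COP.
With T_C = 280.37 K, T_H = 280.37 × (1 + 1/16.5) = 297.36 K.
Converting, 297.36 K = 24.21°C.

24 °C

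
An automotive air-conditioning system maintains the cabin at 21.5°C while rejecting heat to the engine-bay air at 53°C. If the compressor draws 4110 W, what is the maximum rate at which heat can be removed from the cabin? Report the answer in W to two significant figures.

In absolute terms T_C = 294.65 K and T_H = 326.15 K, so ΔT = 31.50 K.
COP_Carnot = T_C/ΔT = 294.65/31.50 = 9.354.
Q̇_max = COP_Carnot × Ẇ = 9.354 × 4110 W = 38440 W.

38000 W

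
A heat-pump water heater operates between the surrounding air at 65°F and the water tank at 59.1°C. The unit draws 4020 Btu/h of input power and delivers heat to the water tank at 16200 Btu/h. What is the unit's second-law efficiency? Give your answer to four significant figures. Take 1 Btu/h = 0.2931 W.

0.4945

COP_actual = Q̇_H/Ẇ = 16200/4020 = 4.030.
In absolute terms T_C = 291.48 K and T_H = 332.25 K, so ΔT = 40.77 K.
COP_Carnot = T_H/ΔT = 332.25/40.77 = 8.150.
η_II = COP_actual/COP_Carnot = 4.030/8.150 = 0.4945.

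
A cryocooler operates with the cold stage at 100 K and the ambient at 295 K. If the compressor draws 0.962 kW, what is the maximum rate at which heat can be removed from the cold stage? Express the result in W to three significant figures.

493 W

The reservoir spacing is ΔT = 295 − 100 = 195.0 K.
COP_Carnot = T_C/ΔT = 100.00/195.0 = 0.5128.
Q̇_max = COP_Carnot × Ẇ = 0.5128 × 0.9620 kW = 0.4933 kW = 493.3 W.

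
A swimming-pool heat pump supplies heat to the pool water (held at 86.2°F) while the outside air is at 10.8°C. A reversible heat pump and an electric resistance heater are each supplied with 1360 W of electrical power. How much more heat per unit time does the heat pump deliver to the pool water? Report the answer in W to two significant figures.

20000 W

In absolute terms T_C = 283.95 K and T_H = 303.26 K, so ΔT = 19.31 K.
COP_Carnot = T_H/ΔT = 303.26/19.31 = 15.70.
The heat pump delivers Q̇_H = COP × Ẇ = 21360 W; the resistance heater delivers Ẇ = 1360 W.
Extra = (COP − 1)·Ẇ = 20000 W.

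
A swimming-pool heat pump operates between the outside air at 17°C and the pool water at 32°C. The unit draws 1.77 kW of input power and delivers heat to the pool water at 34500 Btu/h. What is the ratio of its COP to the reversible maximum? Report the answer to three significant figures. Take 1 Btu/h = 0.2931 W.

0.281

Converting, Q̇_H = 34500 Btu/h = 10.11 kW, so COP_actual = Q̇_H/Ẇ = 10.11/1.770 = 5.713.
In absolute terms T_C = 290.15 K and T_H = 305.15 K, so ΔT = 15.00 K.
COP_Carnot = T_H/ΔT = 305.15/15.00 = 20.34.
η_II = COP_actual/COP_Carnot = 5.713/20.34 = 0.2808.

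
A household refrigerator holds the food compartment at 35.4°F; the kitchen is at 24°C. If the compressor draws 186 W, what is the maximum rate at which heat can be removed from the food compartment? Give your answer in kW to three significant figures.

In absolute terms T_C = 275.04 K and T_H = 297.15 K, so ΔT = 22.11 K.
COP_Carnot = T_C/ΔT = 275.04/22.11 = 12.44.
Q̇_max = COP_Carnot × Ẇ = 12.44 × 186.0 W = 2314 W = 2.314 kW.

2.31 kW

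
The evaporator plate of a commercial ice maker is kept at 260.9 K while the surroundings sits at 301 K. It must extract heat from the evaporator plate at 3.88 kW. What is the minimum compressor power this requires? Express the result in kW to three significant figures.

The reservoir spacing is ΔT = 301 − 260.9 = 40.10 K.
COP_Carnot = T_C/ΔT = 260.90/40.10 = 6.506.
Ẇ_min = Q̇/COP_Carnot = 3.880/6.506 = 0.5964 kW.

0.596 kW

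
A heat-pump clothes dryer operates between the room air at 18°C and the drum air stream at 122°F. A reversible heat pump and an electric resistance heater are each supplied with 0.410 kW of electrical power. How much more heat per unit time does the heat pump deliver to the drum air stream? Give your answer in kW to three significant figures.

In absolute terms T_C = 291.15 K and T_H = 323.15 K, so ΔT = 32.00 K.
COP_Carnot = T_H/ΔT = 323.15/32.00 = 10.10.
The heat pump delivers Q̇_H = COP × Ẇ = 4.140 kW; the resistance heater delivers Ẇ = 0.4100 kW.
Extra = (COP − 1)·Ẇ = 3.730 kW.

3.73 kW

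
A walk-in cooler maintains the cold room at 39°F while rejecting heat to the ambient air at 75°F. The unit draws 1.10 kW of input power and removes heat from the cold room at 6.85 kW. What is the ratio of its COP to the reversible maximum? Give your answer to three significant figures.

0.450

COP_actual = Q̇_C/Ẇ = 6.850/1.100 = 6.227.
In absolute terms T_C = 277.04 K and T_H = 297.04 K, so ΔT = 20.00 K.
COP_Carnot = T_C/ΔT = 277.04/20.00 = 13.85.
η_II = COP_actual/COP_Carnot = 6.227/13.85 = 0.4496.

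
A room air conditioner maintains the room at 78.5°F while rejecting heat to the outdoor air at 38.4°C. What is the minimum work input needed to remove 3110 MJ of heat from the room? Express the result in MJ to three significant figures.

In absolute terms T_C = 298.98 K and T_H = 311.55 K, so ΔT = 12.57 K.
The reversible limit is COP_R = T_C/ΔT = 23.79, so W_min = Q_C/COP = Q_C·ΔT/T_C.
W_min = 3110 × 12.57/298.98 = 130.7 MJ.

131 MJ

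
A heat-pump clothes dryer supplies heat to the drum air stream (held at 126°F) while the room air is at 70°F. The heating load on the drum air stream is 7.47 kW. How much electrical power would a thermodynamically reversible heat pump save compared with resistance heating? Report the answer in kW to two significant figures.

In absolute terms T_C = 294.26 K and T_H = 325.37 K, so ΔT = 31.11 K.
COP_Carnot = T_H/ΔT = 325.37/31.11 = 10.46.
Resistance heating needs Ẇ_res = Q̇_H = 7.470 kW; the reversible heat pump needs only Ẇ_hp = Q̇_H/COP = 0.7143 kW.
Saving = 7.470 − 0.7143 = 6.756 kW.

6.8 kW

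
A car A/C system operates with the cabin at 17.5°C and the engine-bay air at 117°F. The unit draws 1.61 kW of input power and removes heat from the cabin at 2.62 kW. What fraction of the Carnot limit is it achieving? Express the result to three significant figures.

COP_actual = Q̇_C/Ẇ = 2.620/1.610 = 1.627.
In absolute terms T_C = 290.65 K and T_H = 320.37 K, so ΔT = 29.72 K.
COP_Carnot = T_C/ΔT = 290.65/29.72 = 9.779.
η_II = COP_actual/COP_Carnot = 1.627/9.779 = 0.1664.

0.166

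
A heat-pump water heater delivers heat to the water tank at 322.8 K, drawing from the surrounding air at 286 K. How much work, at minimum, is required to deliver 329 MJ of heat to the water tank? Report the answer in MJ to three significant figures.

The reservoir spacing is ΔT = 322.8 − 286 = 36.80 K.
The reversible limit is COP_HP = T_H/ΔT = 8.772, so W_min = Q_H/COP = Q_H·ΔT/T_H.
W_min = 329.0 × 36.80/322.80 = 37.51 MJ.

37.5 MJ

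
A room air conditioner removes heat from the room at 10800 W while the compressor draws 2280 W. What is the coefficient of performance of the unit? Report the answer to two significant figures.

4.7

The first law gives Q̇_H = Q̇_C + Ẇ, so the three rates are Q̇_C = 10800, Q̇_H = 13080, Ẇ = 2280 W.
COP_R = Q̇_C/Ẇ = 10800/2280 = 4.737.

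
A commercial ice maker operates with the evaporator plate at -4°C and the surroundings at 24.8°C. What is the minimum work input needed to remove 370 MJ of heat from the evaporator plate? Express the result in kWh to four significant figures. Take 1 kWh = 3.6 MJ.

In absolute terms T_C = 269.15 K and T_H = 297.95 K, so ΔT = 28.80 K.
The reversible limit is COP_R = T_C/ΔT = 9.345, so W_min = Q_C/COP = Q_C·ΔT/T_C.
W_min = 370.0 × 28.80/269.15 = 39.59 MJ = 11.00 kWh.

11.00 kWh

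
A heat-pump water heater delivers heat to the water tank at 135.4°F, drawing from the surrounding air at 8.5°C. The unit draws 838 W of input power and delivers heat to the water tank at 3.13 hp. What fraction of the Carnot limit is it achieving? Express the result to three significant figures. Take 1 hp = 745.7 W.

0.412

Converting, Q̇_H = 3.130 hp = 2334 W, so COP_actual = Q̇_H/Ẇ = 2334/838.0 = 2.785.
In absolute terms T_C = 281.65 K and T_H = 330.59 K, so ΔT = 48.94 K.
COP_Carnot = T_H/ΔT = 330.59/48.94 = 6.754.
η_II = COP_actual/COP_Carnot = 2.785/6.754 = 0.4124.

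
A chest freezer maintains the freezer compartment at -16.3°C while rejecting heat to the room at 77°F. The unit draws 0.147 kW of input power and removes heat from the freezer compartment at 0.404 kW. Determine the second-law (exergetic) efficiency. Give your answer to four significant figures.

0.4419

COP_actual = Q̇_C/Ẇ = 0.4040/0.1470 = 2.748.
In absolute terms T_C = 256.85 K and T_H = 298.15 K, so ΔT = 41.30 K.
COP_Carnot = T_C/ΔT = 256.85/41.30 = 6.219.
η_II = COP_actual/COP_Carnot = 2.748/6.219 = 0.4419.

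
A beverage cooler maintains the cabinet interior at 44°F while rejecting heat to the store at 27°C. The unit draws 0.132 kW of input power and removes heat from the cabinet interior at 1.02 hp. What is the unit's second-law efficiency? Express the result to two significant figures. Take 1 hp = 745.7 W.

0.42

Converting, Q̇_C = 1.020 hp = 0.7606 kW, so COP_actual = Q̇_C/Ẇ = 0.7606/0.1320 = 5.762.
In absolute terms T_C = 279.82 K and T_H = 300.15 K, so ΔT = 20.33 K.
COP_Carnot = T_C/ΔT = 279.82/20.33 = 13.76.
η_II = COP_actual/COP_Carnot = 5.762/13.76 = 0.4187.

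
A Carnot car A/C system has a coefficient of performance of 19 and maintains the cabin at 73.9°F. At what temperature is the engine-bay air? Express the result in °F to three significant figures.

102 °F

COP_R = T_C/(T_H − T_C) gives T_H − T_C = T_C/COP.
With T_C = 296.43 K, T_H = 296.43 × (1 + 1/19) = 312.03 K.
Converting, 312.03 K = 101.98°F.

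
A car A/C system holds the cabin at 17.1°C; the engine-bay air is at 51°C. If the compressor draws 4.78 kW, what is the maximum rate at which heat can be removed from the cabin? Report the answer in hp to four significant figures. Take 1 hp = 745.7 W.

54.88 hp

In absolute terms T_C = 290.25 K and T_H = 324.15 K, so ΔT = 33.90 K.
COP_Carnot = T_C/ΔT = 290.25/33.90 = 8.562.
Q̇_max = COP_Carnot × Ẇ = 8.562 × 4.780 kW = 40.93 kW = 54.88 hp.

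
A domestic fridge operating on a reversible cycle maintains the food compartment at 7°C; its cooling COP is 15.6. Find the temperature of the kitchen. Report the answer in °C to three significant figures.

25.0 °C

COP_R = T_C/(T_H − T_C) gives T_H − T_C = T_C/COP.
With T_C = 280.15 K, T_H = 280.15 × (1 + 1/15.6) = 298.11 K.
Converting, 298.11 K = 24.96°C.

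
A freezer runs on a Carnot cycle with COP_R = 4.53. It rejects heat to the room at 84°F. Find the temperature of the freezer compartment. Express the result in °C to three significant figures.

-25.7 °C

For a Carnot refrigerator COP_R = T_C/(T_H − T_C), so T_C = COP·T_H/(1 + COP).
With T_H = 302.04 K, T_C = 4.53 × 302.04/5.530 = 247.42 K.
Converting, 247.42 K = -25.73°C.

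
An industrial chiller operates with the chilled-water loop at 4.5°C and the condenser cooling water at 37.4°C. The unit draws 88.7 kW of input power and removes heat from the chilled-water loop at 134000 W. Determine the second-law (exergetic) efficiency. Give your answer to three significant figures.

Converting, Q̇_C = 134000 W = 134.0 kW, so COP_actual = Q̇_C/Ẇ = 134.0/88.70 = 1.511.
In absolute terms T_C = 277.65 K and T_H = 310.55 K, so ΔT = 32.90 K.
COP_Carnot = T_C/ΔT = 277.65/32.90 = 8.439.
η_II = COP_actual/COP_Carnot = 1.511/8.439 = 0.1790.

0.179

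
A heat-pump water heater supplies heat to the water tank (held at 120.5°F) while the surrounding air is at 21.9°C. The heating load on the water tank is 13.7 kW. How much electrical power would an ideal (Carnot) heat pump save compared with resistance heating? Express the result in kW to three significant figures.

12.5 kW

In absolute terms T_C = 295.05 K and T_H = 322.32 K, so ΔT = 27.27 K.
COP_Carnot = T_H/ΔT = 322.32/27.27 = 11.82.
Resistance heating needs Ẇ_res = Q̇_H = 13.70 kW; the reversible heat pump needs only Ẇ_hp = Q̇_H/COP = 1.159 kW.
Saving = 13.70 − 1.159 = 12.54 kW.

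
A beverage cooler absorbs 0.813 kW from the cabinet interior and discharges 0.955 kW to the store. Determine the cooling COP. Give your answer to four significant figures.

5.725

The first law gives Q̇_H = Q̇_C + Ẇ, so the three rates are Q̇_C = 0.8130, Q̇_H = 0.9550, Ẇ = 0.1420 kW.
COP_R = Q̇_C/Ẇ = 0.8130/0.1420 = 5.725.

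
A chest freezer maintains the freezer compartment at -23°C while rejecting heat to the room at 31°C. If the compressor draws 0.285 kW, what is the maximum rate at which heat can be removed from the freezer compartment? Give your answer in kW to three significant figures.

In absolute terms T_C = 250.15 K and T_H = 304.15 K, so ΔT = 54.00 K.
COP_Carnot = T_C/ΔT = 250.15/54.00 = 4.632.
Q̇_max = COP_Carnot × Ẇ = 4.632 × 0.2850 kW = 1.320 kW.

1.32 kW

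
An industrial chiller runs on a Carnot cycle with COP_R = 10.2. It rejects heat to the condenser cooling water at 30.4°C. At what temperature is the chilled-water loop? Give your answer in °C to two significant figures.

For a Carnot refrigerator COP_R = T_C/(T_H − T_C), so T_C = COP·T_H/(1 + COP).
With T_H = 303.55 K, T_C = 10.2 × 303.55/11.20 = 276.45 K.
Converting, 276.45 K = 3.30°C.

3.3 °C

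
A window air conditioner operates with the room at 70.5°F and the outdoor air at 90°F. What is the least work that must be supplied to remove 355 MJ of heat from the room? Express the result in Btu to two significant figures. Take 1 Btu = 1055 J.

In absolute terms T_C = 294.54 K and T_H = 305.37 K, so ΔT = 10.83 K.
The reversible limit is COP_R = T_C/ΔT = 27.19, so W_min = Q_C/COP = Q_C·ΔT/T_C.
W_min = 355.0 × 10.83/294.54 = 13.06 MJ = 12380 Btu.

12000 Btu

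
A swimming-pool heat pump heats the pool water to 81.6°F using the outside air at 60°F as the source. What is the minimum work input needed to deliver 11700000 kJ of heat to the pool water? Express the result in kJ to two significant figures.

470000 kJ

In absolute terms T_C = 288.71 K and T_H = 300.71 K, so ΔT = 12.00 K.
The reversible limit is COP_HP = T_H/ΔT = 25.06, so W_min = Q_H/COP = Q_H·ΔT/T_H.
W_min = 11700000 × 12.00/300.71 = 466900 kJ.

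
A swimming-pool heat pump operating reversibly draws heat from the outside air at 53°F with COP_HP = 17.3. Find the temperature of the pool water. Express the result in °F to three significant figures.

COP_HP = T_H/(T_H − T_C) rearranges to T_H = COP·T_C/(COP − 1).
With T_C = 284.82 K, T_H = 17.3 × 284.82/16.30 = 302.29 K.
Converting, 302.29 K = 84.45°F.

84.5 °F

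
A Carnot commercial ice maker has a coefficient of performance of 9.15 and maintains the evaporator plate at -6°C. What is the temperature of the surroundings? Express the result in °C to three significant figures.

COP_R = T_C/(T_H − T_C) gives T_H − T_C = T_C/COP.
With T_C = 267.15 K, T_H = 267.15 × (1 + 1/9.15) = 296.35 K.
Converting, 296.35 K = 23.20°C.

23.2 °C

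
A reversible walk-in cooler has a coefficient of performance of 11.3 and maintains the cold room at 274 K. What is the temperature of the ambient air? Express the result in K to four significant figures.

COP_R = T_C/(T_H − T_C) gives T_H − T_C = T_C/COP.
With T_C = 274.00 K, T_H = 274.00 × (1 + 1/11.3) = 298.25 K.

298.2 K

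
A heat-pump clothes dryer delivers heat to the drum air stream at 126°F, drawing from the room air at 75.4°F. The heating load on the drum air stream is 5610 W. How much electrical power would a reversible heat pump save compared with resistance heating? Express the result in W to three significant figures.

5130 W

In absolute terms T_C = 297.26 K and T_H = 325.37 K, so ΔT = 28.11 K.
COP_Carnot = T_H/ΔT = 325.37/28.11 = 11.57.
Resistance heating needs Ẇ_res = Q̇_H = 5610 W; the reversible heat pump needs only Ẇ_hp = Q̇_H/COP = 484.7 W.
Saving = 5610 − 484.7 = 5125 W.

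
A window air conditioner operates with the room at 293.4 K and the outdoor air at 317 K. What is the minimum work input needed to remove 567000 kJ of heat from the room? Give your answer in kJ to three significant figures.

45600 kJ

The reservoir spacing is ΔT = 317 − 293.4 = 23.60 K.
The reversible limit is COP_R = T_C/ΔT = 12.43, so W_min = Q_C/COP = Q_C·ΔT/T_C.
W_min = 567000 × 23.60/293.40 = 45610 kJ.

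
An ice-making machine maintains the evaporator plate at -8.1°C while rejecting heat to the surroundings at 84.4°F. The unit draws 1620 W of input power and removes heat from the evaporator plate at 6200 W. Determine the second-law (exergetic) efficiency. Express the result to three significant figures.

0.537

COP_actual = Q̇_C/Ẇ = 6200/1620 = 3.827.
In absolute terms T_C = 265.05 K and T_H = 302.26 K, so ΔT = 37.21 K.
COP_Carnot = T_C/ΔT = 265.05/37.21 = 7.123.
η_II = COP_actual/COP_Carnot = 3.827/7.123 = 0.5373.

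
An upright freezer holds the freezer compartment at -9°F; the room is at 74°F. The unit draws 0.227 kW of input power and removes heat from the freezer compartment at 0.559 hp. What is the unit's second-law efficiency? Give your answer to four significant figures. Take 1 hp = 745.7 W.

0.3382

Converting, Q̇_C = 0.5590 hp = 0.4168 kW, so COP_actual = Q̇_C/Ẇ = 0.4168/0.2270 = 1.836.
In absolute terms T_C = 250.37 K and T_H = 296.48 K, so ΔT = 46.11 K.
COP_Carnot = T_C/ΔT = 250.37/46.11 = 5.430.
η_II = COP_actual/COP_Carnot = 1.836/5.430 = 0.3382.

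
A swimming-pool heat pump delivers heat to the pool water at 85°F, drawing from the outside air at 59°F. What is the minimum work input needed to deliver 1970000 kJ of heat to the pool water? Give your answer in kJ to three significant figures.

In absolute terms T_C = 288.15 K and T_H = 302.59 K, so ΔT = 14.44 K.
The reversible limit is COP_HP = T_H/ΔT = 20.95, so W_min = Q_H/COP = Q_H·ΔT/T_H.
W_min = 1970000 × 14.44/302.59 = 94040 kJ.

94000 kJ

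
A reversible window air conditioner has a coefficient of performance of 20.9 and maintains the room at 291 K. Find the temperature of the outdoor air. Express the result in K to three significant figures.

305 K

COP_R = T_C/(T_H − T_C) gives T_H − T_C = T_C/COP.
With T_C = 291.00 K, T_H = 291.00 × (1 + 1/20.9) = 304.92 K.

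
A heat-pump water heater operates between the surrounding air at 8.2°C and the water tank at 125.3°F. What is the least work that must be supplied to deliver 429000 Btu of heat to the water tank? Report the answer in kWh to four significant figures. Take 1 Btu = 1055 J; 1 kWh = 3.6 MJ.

16.88 kWh

In absolute terms T_C = 281.35 K and T_H = 324.98 K, so ΔT = 43.63 K.
The reversible limit is COP_HP = T_H/ΔT = 7.448, so W_min = Q_H/COP = Q_H·ΔT/T_H.
W_min = 429000 × 43.63/324.98 = 57600 Btu = 16.88 kWh.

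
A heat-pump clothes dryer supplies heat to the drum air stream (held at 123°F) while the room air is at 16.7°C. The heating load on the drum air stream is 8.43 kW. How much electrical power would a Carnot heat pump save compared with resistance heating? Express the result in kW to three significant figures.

In absolute terms T_C = 289.85 K and T_H = 323.71 K, so ΔT = 33.86 K.
COP_Carnot = T_H/ΔT = 323.71/33.86 = 9.561.
Resistance heating needs Ẇ_res = Q̇_H = 8.430 kW; the reversible heat pump needs only Ẇ_hp = Q̇_H/COP = 0.8817 kW.
Saving = 8.430 − 0.8817 = 7.548 kW.

7.55 kW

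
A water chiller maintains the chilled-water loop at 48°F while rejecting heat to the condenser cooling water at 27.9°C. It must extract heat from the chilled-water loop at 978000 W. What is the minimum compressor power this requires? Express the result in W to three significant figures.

In absolute terms T_C = 282.04 K and T_H = 301.05 K, so ΔT = 19.01 K.
COP_Carnot = T_C/ΔT = 282.04/19.01 = 14.84.
Ẇ_min = Q̇/COP_Carnot = 978000/14.84 = 65920 W.

65900 W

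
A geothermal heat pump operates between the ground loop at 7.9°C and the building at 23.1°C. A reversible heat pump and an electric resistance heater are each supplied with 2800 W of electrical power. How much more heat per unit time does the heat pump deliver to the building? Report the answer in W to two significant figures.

52000 W

In absolute terms T_C = 281.05 K and T_H = 296.25 K, so ΔT = 15.20 K.
COP_Carnot = T_H/ΔT = 296.25/15.20 = 19.49.
The heat pump delivers Q̇_H = COP × Ẇ = 54570 W; the resistance heater delivers Ẇ = 2800 W.
Extra = (COP − 1)·Ẇ = 51770 W.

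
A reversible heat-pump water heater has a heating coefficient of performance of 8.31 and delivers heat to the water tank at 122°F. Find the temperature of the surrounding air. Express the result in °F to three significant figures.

COP_HP = T_H/(T_H − T_C) gives T_H − T_C = T_H/COP.
With T_H = 323.15 K, T_C = 323.15 × (1 − 1/8.31) = 284.26 K.
Converting, 284.26 K = 52.00°F.

52.0 °F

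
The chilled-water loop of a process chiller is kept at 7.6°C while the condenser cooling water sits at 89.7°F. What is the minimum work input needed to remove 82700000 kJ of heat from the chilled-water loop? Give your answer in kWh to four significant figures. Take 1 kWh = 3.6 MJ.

2001 kWh

In absolute terms T_C = 280.75 K and T_H = 305.21 K, so ΔT = 24.46 K.
The reversible limit is COP_R = T_C/ΔT = 11.48, so W_min = Q_C/COP = Q_C·ΔT/T_C.
W_min = 82700000 × 24.46/280.75 = 7204000 kJ = 2001 kWh.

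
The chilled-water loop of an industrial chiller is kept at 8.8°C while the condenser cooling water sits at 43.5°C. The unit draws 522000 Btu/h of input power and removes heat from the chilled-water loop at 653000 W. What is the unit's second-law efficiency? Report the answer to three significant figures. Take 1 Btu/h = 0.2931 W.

Converting, Q̇_C = 653000 W = 2228000 Btu/h, so COP_actual = Q̇_C/Ẇ = 2228000/522000 = 4.268.
In absolute terms T_C = 281.95 K and T_H = 316.65 K, so ΔT = 34.70 K.
COP_Carnot = T_C/ΔT = 281.95/34.70 = 8.125.
η_II = COP_actual/COP_Carnot = 4.268/8.125 = 0.5253.

0.525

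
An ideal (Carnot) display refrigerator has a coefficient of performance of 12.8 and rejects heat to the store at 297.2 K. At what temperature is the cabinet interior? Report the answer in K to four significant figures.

For a Carnot refrigerator COP_R = T_C/(T_H − T_C), so T_C = COP·T_H/(1 + COP).
With T_H = 297.20 K, T_C = 12.8 × 297.20/13.80 = 275.66 K.

275.7 K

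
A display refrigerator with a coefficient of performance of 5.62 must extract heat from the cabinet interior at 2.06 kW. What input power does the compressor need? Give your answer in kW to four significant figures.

Ẇ = Q̇_C/COP = 2.060/5.62 = 0.3665 kW.

0.3665 kW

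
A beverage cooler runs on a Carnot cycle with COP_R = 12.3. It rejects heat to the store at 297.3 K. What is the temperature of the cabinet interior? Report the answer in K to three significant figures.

For a Carnot refrigerator COP_R = T_C/(T_H − T_C), so T_C = COP·T_H/(1 + COP).
With T_H = 297.30 K, T_C = 12.3 × 297.30/13.30 = 274.95 K.

275 K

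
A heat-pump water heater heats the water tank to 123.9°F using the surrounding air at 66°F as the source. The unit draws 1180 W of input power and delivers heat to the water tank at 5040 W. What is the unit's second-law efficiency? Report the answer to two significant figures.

0.42

COP_actual = Q̇_H/Ẇ = 5040/1180 = 4.271.
In absolute terms T_C = 292.04 K and T_H = 324.21 K, so ΔT = 32.17 K.
COP_Carnot = T_H/ΔT = 324.21/32.17 = 10.08.
η_II = COP_actual/COP_Carnot = 4.271/10.08 = 0.4238.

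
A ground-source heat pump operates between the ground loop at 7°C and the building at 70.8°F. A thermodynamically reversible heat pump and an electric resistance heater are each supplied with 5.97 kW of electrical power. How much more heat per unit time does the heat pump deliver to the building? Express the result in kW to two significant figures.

In absolute terms T_C = 280.15 K and T_H = 294.71 K, so ΔT = 14.56 K.
COP_Carnot = T_H/ΔT = 294.71/14.56 = 20.25.
The heat pump delivers Q̇_H = COP × Ẇ = 120.9 kW; the resistance heater delivers Ẇ = 5.970 kW.
Extra = (COP − 1)·Ẇ = 114.9 kW.

110 kW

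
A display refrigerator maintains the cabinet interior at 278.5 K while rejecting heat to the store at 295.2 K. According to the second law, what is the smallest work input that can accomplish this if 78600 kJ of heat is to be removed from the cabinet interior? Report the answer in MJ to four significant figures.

The reservoir spacing is ΔT = 295.2 − 278.5 = 16.70 K.
The reversible limit is COP_R = T_C/ΔT = 16.68, so W_min = Q_C/COP = Q_C·ΔT/T_C.
W_min = 78600 × 16.70/278.50 = 4713 kJ = 4.713 MJ.

4.713 MJ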